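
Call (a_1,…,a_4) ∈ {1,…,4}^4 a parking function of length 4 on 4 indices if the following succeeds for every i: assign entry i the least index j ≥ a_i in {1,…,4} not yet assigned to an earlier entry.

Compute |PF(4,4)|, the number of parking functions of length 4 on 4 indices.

125

|PF(4,4)| = (4+1−4)·(4+1)^{4−1} = 1×125 = 125
E.g. (2,1,3,2) → sorted (1,2,2,3): b_i ≤ i ∀i, a PF.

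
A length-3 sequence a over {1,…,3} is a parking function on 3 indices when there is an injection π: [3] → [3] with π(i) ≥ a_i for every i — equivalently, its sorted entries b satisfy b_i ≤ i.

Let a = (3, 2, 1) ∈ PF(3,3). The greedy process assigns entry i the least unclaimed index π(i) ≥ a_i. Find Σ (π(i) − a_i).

Σπ = 6 ({1..3} each once); Σa = 3+2+1 = 6; disp = 6−6 = 0.

0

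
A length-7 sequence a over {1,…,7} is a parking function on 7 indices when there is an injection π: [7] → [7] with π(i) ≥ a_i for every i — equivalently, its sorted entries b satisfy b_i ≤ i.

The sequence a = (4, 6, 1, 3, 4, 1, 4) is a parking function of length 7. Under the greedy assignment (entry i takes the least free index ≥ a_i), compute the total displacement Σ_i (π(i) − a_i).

5

Σπ(i) = 1+…+7 = 28; Σa = 4+6+1+3+4+1+4 = 23; disp = 28−23 = 5.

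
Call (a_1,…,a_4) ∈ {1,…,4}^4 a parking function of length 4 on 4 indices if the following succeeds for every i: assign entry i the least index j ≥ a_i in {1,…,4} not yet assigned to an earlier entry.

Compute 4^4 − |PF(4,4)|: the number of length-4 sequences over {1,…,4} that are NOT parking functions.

131

|PF(4,4)| = 1·5^3 = 1×125 = 125
Example (3,4,4,3) → sorted (3,3,4,4): b_1=3>1, not a PF.
So 256 − 125 = 131 fail.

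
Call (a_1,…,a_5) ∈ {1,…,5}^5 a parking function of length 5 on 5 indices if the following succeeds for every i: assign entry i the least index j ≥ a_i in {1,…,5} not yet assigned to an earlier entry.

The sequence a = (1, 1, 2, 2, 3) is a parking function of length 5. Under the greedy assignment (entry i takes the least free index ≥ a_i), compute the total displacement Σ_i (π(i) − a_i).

Σπ = 5·6/2 = 15 (π permutes [5]); Σa = 1+1+2+2+3 = 9; disp = 15−9 = 6.

6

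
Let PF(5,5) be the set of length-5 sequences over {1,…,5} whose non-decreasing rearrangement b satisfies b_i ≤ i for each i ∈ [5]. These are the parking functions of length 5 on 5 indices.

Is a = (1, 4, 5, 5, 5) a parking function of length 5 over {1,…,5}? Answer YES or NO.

NO

Order a: b = (1, 4, 5, 5, 5).
  b_1=1 ≤ 1
  b_2=4 > 2
  fails at i=2 ⇒ NO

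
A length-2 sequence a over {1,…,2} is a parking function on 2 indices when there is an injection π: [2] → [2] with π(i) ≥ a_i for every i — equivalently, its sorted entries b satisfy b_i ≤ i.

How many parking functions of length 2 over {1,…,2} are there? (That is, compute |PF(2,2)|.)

Count = 1·3^1 = 1·3 = 3 [KW]
Check (1,1) → sorted (1,1): b_i ≤ i ∀i, a PF.

3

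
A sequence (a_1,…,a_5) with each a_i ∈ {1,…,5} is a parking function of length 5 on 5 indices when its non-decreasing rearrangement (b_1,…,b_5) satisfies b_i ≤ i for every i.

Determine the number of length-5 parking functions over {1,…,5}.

1296

|PF(5,5)| = (5−5+1)·(5+1)^(5−1) = 1×1296 = 1296 (Konheim–Weiss)
One tuple (3,5,4,2,1) → sorted (1,2,3,4,5): b_i ≤ i ∀i, a PF.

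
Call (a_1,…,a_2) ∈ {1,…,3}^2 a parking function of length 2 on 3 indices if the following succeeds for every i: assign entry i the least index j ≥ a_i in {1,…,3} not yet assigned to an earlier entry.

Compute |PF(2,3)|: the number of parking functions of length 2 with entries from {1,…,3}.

8

|PF| = (3−2+1)·(3+1)^(2−1) = 2 · 4 = 8 [KW]
Check (1,2) → sorted (1,2): b_i ≤ 1+i ∀i, a PF.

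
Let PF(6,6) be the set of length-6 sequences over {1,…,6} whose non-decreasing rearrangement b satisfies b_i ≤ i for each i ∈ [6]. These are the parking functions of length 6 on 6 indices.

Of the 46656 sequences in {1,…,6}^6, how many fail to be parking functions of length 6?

Count = (7−6)·7^(6−1) = 1·16807 = 16807 (Konheim–Weiss)
Example (6,5,6,2,3,6) → sorted (2,3,5,6,6,6): b_1=2>1, not a PF.
Total 46656; non-PF = 46656−16807 = 29849

29849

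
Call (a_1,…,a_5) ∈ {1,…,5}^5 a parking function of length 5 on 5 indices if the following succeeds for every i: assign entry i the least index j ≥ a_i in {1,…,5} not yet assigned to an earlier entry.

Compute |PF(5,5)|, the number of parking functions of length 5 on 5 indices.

1296

|PF(5,5)| = (6−5)·6^(5−1) = 1·1296 = 1296
E.g. (1,1,1,2,1) → sorted (1,1,1,1,2): b_i ≤ i ∀i, a PF.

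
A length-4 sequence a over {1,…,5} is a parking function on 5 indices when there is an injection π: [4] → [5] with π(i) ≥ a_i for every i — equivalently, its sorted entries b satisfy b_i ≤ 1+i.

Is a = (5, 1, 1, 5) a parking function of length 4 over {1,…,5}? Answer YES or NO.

Order a: b = (1, 1, 5, 5).
  b_1=1 ≤ 2
  b_2=1 ≤ 3
  b_3=5 > 4
  fails at i=3 ⇒ NO

NO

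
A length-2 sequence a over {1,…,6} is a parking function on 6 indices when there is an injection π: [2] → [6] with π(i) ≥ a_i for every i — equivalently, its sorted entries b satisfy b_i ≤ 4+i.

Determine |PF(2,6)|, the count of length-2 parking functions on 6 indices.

#PF = 5·7^1 = 5·7 = 35 (Pollak)
Check (4,5) → sorted (4,5): b_i ≤ 4+i ∀i, a PF.

35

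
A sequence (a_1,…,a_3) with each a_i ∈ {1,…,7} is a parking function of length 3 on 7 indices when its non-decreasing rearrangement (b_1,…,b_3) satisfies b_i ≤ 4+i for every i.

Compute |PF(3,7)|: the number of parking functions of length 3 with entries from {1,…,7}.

#PF = (7−3+1)·(7+1)^(3−1) = 5·64 = 320
One tuple (3,3,4) → sorted (3,3,4): b_i ≤ 4+i ∀i, a PF.

320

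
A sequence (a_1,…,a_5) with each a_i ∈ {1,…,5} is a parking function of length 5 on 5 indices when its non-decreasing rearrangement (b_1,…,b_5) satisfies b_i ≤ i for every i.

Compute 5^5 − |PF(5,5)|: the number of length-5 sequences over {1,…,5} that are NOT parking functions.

1829

#PF = (6−5)·6^(5−1) = 1 · 1296 = 1296 (Konheim–Weiss)
E.g. (5,5,3,4,5) → sorted (3,4,5,5,5): b_1=3>1, not a PF.
Total 3125; non-PF = 3125−1296 = 1829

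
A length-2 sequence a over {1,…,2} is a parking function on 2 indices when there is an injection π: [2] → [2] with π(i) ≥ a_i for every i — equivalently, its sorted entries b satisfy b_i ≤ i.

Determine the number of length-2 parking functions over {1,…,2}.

#PF = 1·3^1 = 1 · 3 = 3 [KW]
One tuple (2,1) → sorted (1,2): b_i ≤ i ∀i, a PF.

3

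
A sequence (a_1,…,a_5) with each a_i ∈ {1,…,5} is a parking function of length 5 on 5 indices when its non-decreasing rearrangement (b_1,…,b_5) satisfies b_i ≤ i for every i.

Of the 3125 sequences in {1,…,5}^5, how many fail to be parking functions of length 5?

1829

Count = (5−5+1)·(5+1)^(5−1) = 1·1296 = 1296 (Pollak)
Check (4,4,3,2,4) → sorted (2,3,4,4,4): b_1=2>1, not a PF.
Total 3125; non-PF = 3125−1296 = 1829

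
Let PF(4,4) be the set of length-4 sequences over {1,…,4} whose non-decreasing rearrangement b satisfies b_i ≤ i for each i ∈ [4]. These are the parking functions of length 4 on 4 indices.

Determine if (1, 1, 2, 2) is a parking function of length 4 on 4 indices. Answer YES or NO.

Rearranged: b = (1, 1, 2, 2).
  b_1=1 ≤ 1
  b_2=1 ≤ 2
  b_3=2 ≤ 3
  b_4=2 ≤ 4
All bounds hold ⇒ YES

YES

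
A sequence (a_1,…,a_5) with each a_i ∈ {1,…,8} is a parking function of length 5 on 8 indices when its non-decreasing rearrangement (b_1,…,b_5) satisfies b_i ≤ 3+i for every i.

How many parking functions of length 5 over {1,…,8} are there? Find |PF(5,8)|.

|PF| = 4·9^4 = 4×6561 = 26244 (Konheim–Weiss)
One tuple (5,4,8,2,5) → sorted (2,4,5,5,8): b_i ≤ 3+i ∀i, a PF.

26244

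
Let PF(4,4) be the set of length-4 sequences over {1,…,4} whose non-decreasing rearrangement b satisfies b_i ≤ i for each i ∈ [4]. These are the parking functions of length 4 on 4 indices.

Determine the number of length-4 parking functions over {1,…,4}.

125

Count = (4+1−4)·(4+1)^{4−1} = 1 · 125 = 125 (Pollak)
One tuple (1,3,2,2) → sorted (1,2,2,3): b_i ≤ i ∀i, a PF.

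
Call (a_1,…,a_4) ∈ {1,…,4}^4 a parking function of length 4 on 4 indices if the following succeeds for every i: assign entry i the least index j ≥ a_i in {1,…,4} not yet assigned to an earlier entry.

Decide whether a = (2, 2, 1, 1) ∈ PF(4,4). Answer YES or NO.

YES

Order a: b = (1, 1, 2, 2).
  b_1=1 ≤ 1
  b_2=1 ≤ 2
  b_3=2 ≤ 3
  b_4=2 ≤ 4
All bounds hold ⇒ YES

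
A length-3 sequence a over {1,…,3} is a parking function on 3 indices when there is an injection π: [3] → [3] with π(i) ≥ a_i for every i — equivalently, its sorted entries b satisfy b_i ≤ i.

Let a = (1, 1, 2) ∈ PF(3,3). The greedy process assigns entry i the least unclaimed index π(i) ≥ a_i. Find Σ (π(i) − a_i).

2

Σπ = 3·4/2 = 6 (π permutes [3]); Σa = 1+1+2 = 4; disp = 6−4 = 2.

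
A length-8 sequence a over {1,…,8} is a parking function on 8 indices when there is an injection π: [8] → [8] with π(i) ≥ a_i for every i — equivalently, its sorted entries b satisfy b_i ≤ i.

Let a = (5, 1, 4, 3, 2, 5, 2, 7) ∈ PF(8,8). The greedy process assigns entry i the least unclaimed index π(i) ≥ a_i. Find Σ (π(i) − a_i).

7

Σπ(i) = 1+…+8 = 36; Σa = 5+1+4+3+2+5+2+7 = 29; disp = 36−29 = 7.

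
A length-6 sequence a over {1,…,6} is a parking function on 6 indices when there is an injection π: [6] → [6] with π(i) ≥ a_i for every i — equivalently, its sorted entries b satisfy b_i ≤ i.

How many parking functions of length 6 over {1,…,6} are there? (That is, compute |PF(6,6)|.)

16807

|PF| = (6+1−6)·(6+1)^{6−1} = 1·16807 = 16807 (Konheim–Weiss)
Example (1,2,3,2,5,3) → sorted (1,2,2,3,3,5): b_i ≤ i ∀i, a PF.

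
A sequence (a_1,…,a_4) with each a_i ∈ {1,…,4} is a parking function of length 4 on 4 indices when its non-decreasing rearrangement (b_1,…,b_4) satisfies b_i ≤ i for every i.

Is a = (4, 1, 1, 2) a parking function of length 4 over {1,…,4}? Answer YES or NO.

YES

Sorted: b = (1, 1, 2, 4).
  b_1=1 ≤ 1
  b_2=1 ≤ 2
  b_3=2 ≤ 3
  b_4=4 ≤ 4
All bounds hold ⇒ YES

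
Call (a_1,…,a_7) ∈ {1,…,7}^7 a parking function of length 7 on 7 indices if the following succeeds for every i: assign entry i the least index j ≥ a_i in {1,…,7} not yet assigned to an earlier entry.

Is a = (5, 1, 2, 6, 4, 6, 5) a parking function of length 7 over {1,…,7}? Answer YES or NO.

NO

Rearranged: b = (1, 2, 4, 5, 5, 6, 6).
  b_1=1 ≤ 1
  b_2=2 ≤ 2
  b_3=4 > 3
  fails at i=3 ⇒ NO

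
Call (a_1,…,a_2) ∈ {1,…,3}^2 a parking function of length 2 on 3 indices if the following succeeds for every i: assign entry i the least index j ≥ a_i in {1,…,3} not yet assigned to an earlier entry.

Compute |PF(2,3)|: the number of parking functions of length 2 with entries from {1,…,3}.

8

Count = 2·4^1 = 2×4 = 8
E.g. (3,1) → sorted (1,3): b_i ≤ 1+i ∀i, a PF.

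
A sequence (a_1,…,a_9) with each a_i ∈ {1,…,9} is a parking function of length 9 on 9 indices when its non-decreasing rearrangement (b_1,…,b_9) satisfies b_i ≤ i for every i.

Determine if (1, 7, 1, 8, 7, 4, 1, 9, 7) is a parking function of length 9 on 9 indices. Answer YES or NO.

NO

Sorted: b = (1, 1, 1, 4, 7, 7, 7, 8, 9).
  b_1=1 ≤ 1
  b_2=1 ≤ 2
  b_3=1 ≤ 3
  b_4=4 ≤ 4
  b_5=7 > 5
  fails at i=5 ⇒ NO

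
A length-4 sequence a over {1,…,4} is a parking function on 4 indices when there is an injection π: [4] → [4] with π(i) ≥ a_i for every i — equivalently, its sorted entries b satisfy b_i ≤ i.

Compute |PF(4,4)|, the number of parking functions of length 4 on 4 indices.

125

#PF = (4−4+1)·(4+1)^(4−1) = 1 · 125 = 125 (Konheim–Weiss)
One tuple (3,1,3,2) → sorted (1,2,3,3): b_i ≤ i ∀i, a PF.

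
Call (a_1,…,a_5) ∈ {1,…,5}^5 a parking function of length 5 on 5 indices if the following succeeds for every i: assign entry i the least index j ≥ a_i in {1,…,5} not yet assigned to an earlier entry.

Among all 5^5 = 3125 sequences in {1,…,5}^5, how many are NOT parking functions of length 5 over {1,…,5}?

|PF(5,5)| = 1·6^4 = 1×1296 = 1296 (Konheim–Weiss)
E.g. (5,5,1,5,4) → sorted (1,4,5,5,5): b_2=4>2, not a PF.
So 3125 − 1296 = 1829 fail.

1829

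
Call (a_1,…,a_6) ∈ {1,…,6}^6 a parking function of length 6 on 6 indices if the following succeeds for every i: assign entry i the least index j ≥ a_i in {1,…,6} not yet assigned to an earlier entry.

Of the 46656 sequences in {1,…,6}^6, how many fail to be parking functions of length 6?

29849

Count = (6+1−6)·(6+1)^{6−1} = 1×16807 = 16807
Check (4,3,5,5,2,4) → sorted (2,3,4,4,5,5): b_1=2>1, not a PF.
Total 46656; non-PF = 46656−16807 = 29849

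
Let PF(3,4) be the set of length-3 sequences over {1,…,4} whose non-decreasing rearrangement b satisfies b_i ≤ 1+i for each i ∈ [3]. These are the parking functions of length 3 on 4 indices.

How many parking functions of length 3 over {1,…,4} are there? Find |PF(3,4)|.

50

Count = (4−3+1)·(4+1)^(3−1) = 2·25 = 50 [KW]
Check (2,2,2) → sorted (2,2,2): b_i ≤ 1+i ∀i, a PF.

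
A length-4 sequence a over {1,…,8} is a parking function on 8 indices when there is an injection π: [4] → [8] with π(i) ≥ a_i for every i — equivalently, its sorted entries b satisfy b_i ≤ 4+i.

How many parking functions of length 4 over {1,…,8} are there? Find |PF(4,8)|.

Count = (8−4+1)·(8+1)^(4−1) = 5·729 = 3645 (Pollak)
Example (2,1,1,7) → sorted (1,1,2,7): b_i ≤ 4+i ∀i, a PF.

3645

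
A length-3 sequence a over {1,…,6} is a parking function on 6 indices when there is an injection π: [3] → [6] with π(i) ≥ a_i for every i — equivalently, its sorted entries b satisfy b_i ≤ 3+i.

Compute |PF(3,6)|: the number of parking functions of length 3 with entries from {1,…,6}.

#PF = (6+1−3)·(6+1)^{3−1} = 4×49 = 196 (Konheim–Weiss)
One tuple (2,1,3) → sorted (1,2,3): b_i ≤ 3+i ∀i, a PF.

196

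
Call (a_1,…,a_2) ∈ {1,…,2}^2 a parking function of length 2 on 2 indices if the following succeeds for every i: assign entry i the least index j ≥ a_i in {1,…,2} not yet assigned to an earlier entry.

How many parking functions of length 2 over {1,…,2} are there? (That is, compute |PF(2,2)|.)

#PF = (2+1−2)·(2+1)^{2−1} = 1·3 = 3 [KW]
Check (1,2) → sorted (1,2): b_i ≤ i ∀i, a PF.

3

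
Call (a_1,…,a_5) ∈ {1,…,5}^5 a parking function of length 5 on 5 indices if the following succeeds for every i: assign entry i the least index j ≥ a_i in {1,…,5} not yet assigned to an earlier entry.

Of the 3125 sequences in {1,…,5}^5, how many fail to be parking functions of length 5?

Count = 1·6^4 = 1 · 1296 = 1296 (Konheim–Weiss)
E.g. (5,1,2,1,5) → sorted (1,1,2,5,5): b_4=5>4, not a PF.
Total 3125; non-PF = 3125−1296 = 1829

1829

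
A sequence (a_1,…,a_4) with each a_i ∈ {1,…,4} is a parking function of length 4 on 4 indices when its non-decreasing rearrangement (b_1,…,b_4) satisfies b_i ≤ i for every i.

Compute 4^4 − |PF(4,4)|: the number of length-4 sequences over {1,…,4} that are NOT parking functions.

131

Count = (4+1−4)·(4+1)^{4−1} = 1×125 = 125 (Pollak)
Example (3,4,4,3) → sorted (3,3,4,4): b_1=3>1, not a PF.
Total 256; non-PF = 256−125 = 131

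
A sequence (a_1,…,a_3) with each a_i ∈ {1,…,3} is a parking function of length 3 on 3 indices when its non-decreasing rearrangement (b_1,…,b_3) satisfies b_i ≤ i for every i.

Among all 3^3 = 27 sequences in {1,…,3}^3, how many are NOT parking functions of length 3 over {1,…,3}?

|PF| = (4−3)·4^(3−1) = 1×16 = 16 (Pollak)
E.g. (3,3,3) → sorted (3,3,3): b_1=3>1, not a PF.
Total 27; non-PF = 27−16 = 11

11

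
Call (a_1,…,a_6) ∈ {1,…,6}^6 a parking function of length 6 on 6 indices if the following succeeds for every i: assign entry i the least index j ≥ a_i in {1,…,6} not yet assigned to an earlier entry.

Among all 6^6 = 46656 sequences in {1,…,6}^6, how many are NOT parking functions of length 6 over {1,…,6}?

29849

#PF = (7−6)·7^(6−1) = 1·16807 = 16807 [KW]
Check (6,6,4,5,6,6) → sorted (4,5,6,6,6,6): b_1=4>1, not a PF.
So 46656 − 16807 = 29849 fail.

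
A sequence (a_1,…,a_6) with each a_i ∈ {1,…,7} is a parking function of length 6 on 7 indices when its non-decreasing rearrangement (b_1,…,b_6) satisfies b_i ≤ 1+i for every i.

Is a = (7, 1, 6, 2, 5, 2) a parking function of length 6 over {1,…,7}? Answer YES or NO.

YES

Sorted: b = (1, 2, 2, 5, 6, 7).
  b_1=1 ≤ 2
  b_2=2 ≤ 3
  b_3=2 ≤ 4
  b_4=5 ≤ 5
  b_5=6 ≤ 6
  b_6=7 ≤ 7
All bounds hold ⇒ YES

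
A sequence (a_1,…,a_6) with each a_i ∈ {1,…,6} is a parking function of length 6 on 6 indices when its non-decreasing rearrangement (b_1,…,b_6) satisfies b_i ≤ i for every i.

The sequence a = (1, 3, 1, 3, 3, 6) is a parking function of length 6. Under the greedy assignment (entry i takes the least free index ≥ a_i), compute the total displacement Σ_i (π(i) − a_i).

Σπ(i) = 1+…+6 = 21; Σa = 1+3+1+3+3+6 = 17; disp = 21−17 = 4.

4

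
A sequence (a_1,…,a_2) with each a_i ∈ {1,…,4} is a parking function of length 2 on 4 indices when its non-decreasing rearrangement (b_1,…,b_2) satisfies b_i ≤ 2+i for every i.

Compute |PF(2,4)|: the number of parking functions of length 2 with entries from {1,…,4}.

|PF| = (4−2+1)·(4+1)^(2−1) = 3·5 = 15 (Konheim–Weiss)
Check (4,2) → sorted (2,4): b_i ≤ 2+i ∀i, a PF.

15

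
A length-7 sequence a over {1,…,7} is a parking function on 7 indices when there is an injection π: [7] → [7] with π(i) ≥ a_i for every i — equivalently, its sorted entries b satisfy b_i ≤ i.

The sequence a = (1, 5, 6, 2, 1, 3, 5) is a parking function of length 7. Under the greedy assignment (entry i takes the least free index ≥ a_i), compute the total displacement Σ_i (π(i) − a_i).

Σπ = 28 ({1..7} each once); Σa = 1+5+6+2+1+3+5 = 23; disp = 28−23 = 5.

5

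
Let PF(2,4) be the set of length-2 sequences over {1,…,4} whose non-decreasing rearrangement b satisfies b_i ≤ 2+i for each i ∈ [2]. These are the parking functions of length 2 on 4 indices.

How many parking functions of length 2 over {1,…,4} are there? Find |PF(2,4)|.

|PF| = (4+1−2)·(4+1)^{2−1} = 3·5 = 15
Example (3,4) → sorted (3,4): b_i ≤ 2+i ∀i, a PF.

15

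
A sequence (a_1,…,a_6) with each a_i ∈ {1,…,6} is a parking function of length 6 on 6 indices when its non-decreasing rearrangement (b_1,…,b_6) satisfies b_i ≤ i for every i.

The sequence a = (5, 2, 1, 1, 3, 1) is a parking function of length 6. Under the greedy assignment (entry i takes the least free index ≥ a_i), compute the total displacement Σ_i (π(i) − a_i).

8

Σπ(i) = 1+…+6 = 21; Σa = 5+2+1+1+3+1 = 13; disp = 21−13 = 8.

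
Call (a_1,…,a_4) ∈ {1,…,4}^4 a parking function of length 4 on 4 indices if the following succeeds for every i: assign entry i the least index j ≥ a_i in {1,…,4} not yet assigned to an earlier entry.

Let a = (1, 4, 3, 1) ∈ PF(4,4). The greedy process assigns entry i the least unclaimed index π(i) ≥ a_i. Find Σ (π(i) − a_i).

Σπ = 10 ({1..4} each once); Σa = 1+4+3+1 = 9; disp = 10−9 = 1.

1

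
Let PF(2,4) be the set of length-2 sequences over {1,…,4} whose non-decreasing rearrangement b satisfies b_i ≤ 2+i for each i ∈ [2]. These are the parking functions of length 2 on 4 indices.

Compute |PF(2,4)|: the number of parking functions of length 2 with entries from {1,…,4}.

|PF| = (4+1−2)·(4+1)^{2−1} = 3·5 = 15 (Konheim–Weiss)
E.g. (3,3) → sorted (3,3): b_i ≤ 2+i ∀i, a PF.

15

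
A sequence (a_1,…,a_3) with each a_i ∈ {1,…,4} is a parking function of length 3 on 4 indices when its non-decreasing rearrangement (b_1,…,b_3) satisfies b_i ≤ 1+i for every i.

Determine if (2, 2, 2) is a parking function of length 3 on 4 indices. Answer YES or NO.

Rearranged: b = (2, 2, 2).
  b_1=2 ≤ 2
  b_2=2 ≤ 3
  b_3=2 ≤ 4
All bounds hold ⇒ YES

YES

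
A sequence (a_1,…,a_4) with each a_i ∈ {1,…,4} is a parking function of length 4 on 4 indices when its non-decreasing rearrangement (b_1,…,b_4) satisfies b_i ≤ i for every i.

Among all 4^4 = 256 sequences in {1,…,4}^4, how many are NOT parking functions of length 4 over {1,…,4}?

|PF(4,4)| = (5−4)·5^(4−1) = 1×125 = 125 [KW]
One tuple (4,2,1,4) → sorted (1,2,4,4): b_3=4>3, not a PF.
4^4 − 125 = 256 − 125 = 131

131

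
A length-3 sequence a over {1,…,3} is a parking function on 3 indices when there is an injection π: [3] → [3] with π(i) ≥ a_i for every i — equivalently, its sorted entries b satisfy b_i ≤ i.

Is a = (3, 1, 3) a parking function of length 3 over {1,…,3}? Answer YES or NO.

NO

Rearranged: b = (1, 3, 3).
  b_1=1 ≤ 1
  b_2=3 > 2
  fails at i=2 ⇒ NO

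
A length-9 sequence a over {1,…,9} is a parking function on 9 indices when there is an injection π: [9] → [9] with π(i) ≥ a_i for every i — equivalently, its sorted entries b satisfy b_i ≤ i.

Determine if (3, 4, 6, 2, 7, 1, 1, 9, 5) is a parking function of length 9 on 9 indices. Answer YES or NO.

YES

Sorted: b = (1, 1, 2, 3, 4, 5, 6, 7, 9).
  b_1=1 ≤ 1
  b_2=1 ≤ 2
  b_3=2 ≤ 3
  b_4=3 ≤ 4
  b_5=4 ≤ 5
  b_6=5 ≤ 6
  b_7=6 ≤ 7
  b_8=7 ≤ 8
  b_9=9 ≤ 9
All bounds hold ⇒ YES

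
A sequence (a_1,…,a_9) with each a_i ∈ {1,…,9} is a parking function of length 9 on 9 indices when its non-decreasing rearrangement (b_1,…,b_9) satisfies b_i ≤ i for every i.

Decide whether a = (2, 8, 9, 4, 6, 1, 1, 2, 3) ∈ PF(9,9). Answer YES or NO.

YES

Order a: b = (1, 1, 2, 2, 3, 4, 6, 8, 9).
  b_1=1 ≤ 1
  b_2=1 ≤ 2
  b_3=2 ≤ 3
  b_4=2 ≤ 4
  b_5=3 ≤ 5
  b_6=4 ≤ 6
  b_7=6 ≤ 7
  b_8=8 ≤ 8
  b_9=9 ≤ 9
All bounds hold ⇒ YES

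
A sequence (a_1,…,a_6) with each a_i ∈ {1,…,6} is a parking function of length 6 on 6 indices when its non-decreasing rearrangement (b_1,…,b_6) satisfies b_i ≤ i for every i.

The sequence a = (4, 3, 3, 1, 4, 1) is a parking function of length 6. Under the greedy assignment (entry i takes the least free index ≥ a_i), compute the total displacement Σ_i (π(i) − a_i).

5

Σπ(i) = 1+…+6 = 21; Σa = 4+3+3+1+4+1 = 16; disp = 21−16 = 5.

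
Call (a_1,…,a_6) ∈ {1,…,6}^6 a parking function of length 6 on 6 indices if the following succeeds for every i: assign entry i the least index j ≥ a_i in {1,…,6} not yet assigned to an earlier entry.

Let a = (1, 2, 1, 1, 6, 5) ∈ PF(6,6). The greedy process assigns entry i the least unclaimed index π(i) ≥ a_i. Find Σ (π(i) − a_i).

5

Σπ = 21 ({1..6} each once); Σa = 1+2+1+1+6+5 = 16; disp = 21−16 = 5.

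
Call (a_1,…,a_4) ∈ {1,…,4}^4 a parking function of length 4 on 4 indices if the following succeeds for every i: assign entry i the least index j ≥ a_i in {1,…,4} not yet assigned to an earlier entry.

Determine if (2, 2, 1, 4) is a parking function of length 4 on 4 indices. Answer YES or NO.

Order a: b = (1, 2, 2, 4).
  b_1=1 ≤ 1
  b_2=2 ≤ 2
  b_3=2 ≤ 3
  b_4=4 ≤ 4
All bounds hold ⇒ YES

YES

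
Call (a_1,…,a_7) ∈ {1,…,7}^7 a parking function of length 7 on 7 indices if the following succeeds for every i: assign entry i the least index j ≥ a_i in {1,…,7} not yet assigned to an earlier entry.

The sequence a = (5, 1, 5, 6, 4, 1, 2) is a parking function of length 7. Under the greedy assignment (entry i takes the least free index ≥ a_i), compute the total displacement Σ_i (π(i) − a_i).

Σπ = 7·8/2 = 28 (π permutes [7]); Σa = 5+1+5+6+4+1+2 = 24; disp = 28−24 = 4.

4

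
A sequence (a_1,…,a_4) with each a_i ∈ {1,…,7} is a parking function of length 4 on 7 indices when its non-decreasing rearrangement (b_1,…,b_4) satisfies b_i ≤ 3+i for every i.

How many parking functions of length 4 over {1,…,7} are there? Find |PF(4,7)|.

2048

|PF(4,7)| = (8−4)·8^(4−1) = 4·512 = 2048
E.g. (5,4,3,1) → sorted (1,3,4,5): b_i ≤ 3+i ∀i, a PF.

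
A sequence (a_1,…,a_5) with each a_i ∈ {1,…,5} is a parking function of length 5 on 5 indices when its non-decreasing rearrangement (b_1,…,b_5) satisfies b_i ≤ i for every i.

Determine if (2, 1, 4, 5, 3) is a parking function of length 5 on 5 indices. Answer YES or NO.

Rearranged: b = (1, 2, 3, 4, 5).
  b_1=1 ≤ 1
  b_2=2 ≤ 2
  b_3=3 ≤ 3
  b_4=4 ≤ 4
  b_5=5 ≤ 5
All bounds hold ⇒ YES

YES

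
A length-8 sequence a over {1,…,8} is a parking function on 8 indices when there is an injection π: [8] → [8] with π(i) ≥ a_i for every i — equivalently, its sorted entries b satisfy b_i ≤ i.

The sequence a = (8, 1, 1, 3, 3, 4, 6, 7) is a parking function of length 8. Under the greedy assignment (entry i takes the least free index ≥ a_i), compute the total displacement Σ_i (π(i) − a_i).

Σπ = 36 ({1..8} each once); Σa = 8+1+1+3+3+4+6+7 = 33; disp = 36−33 = 3.

3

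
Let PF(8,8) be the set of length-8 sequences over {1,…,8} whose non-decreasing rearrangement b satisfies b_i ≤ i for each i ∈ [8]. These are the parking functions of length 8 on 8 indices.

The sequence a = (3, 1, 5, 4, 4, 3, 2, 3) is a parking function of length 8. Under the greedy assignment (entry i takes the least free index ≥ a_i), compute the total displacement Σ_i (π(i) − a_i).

11

Σπ(i) = 1+…+8 = 36; Σa = 3+1+5+4+4+3+2+3 = 25; disp = 36−25 = 11.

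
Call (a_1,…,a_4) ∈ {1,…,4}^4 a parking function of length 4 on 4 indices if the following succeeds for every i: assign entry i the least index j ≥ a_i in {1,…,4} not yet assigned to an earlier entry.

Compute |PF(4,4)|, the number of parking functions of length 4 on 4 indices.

|PF(4,4)| = 1·5^3 = 1 · 125 = 125
E.g. (4,3,2,1) → sorted (1,2,3,4): b_i ≤ i ∀i, a PF.

125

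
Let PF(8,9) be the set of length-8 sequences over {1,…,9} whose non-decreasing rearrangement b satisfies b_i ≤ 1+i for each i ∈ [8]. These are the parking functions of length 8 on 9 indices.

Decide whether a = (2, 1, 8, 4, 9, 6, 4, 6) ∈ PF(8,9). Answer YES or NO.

YES

Rearranged: b = (1, 2, 4, 4, 6, 6, 8, 9).
  b_1=1 ≤ 2
  b_2=2 ≤ 3
  b_3=4 ≤ 4
  b_4=4 ≤ 5
  b_5=6 ≤ 6
  b_6=6 ≤ 7
  b_7=8 ≤ 8
  b_8=9 ≤ 9
All bounds hold ⇒ YES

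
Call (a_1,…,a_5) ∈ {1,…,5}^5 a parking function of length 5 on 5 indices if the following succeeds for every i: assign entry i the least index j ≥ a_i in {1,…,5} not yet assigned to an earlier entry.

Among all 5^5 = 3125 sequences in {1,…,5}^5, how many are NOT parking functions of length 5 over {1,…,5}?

1829

|PF(5,5)| = 1·6^4 = 1×1296 = 1296 (Pollak)
Example (5,5,5,1,5) → sorted (1,5,5,5,5): b_2=5>2, not a PF.
So 3125 − 1296 = 1829 fail.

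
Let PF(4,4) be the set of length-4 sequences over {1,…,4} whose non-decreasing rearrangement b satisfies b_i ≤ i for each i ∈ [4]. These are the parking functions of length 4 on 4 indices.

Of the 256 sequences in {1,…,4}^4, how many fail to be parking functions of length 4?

131

#PF = (4−4+1)·(4+1)^(4−1) = 1×125 = 125
Example (1,4,4,1) → sorted (1,1,4,4): b_3=4>3, not a PF.
4^4 − 125 = 256 − 125 = 131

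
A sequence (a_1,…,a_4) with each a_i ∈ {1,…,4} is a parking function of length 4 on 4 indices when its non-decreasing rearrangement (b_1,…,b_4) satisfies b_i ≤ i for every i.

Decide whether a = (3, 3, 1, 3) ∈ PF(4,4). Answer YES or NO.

Order a: b = (1, 3, 3, 3).
  b_1=1 ≤ 1
  b_2=3 > 2
  fails at i=2 ⇒ NO

NO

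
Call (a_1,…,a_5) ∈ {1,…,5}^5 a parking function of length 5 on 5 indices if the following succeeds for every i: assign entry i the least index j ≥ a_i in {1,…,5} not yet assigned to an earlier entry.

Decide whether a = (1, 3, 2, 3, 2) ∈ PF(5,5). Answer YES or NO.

Sorted: b = (1, 2, 2, 3, 3).
  b_1=1 ≤ 1
  b_2=2 ≤ 2
  b_3=2 ≤ 3
  b_4=3 ≤ 4
  b_5=3 ≤ 5
All bounds hold ⇒ YES

YES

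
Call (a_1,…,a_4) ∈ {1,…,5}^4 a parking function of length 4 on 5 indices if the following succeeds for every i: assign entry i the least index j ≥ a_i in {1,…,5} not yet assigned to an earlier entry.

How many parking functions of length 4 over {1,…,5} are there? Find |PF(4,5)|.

432

|PF| = (5+1−4)·(5+1)^{4−1} = 2×216 = 432 [KW]
Check (3,1,3,5) → sorted (1,3,3,5): b_i ≤ 1+i ∀i, a PF.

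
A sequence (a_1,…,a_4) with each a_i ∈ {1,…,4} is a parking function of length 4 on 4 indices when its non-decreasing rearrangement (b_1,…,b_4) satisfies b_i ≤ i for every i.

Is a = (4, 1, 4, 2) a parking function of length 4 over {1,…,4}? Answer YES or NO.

Rearranged: b = (1, 2, 4, 4).
  b_1=1 ≤ 1
  b_2=2 ≤ 2
  b_3=4 > 3
  fails at i=3 ⇒ NO

NO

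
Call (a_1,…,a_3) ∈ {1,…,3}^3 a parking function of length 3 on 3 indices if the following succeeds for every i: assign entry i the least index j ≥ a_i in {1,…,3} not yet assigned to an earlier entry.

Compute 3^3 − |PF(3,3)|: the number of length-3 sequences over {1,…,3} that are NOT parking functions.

11

|PF| = (3−3+1)·(3+1)^(3−1) = 1×16 = 16
One tuple (3,3,3) → sorted (3,3,3): b_1=3>1, not a PF.
3^3 − 16 = 27 − 16 = 11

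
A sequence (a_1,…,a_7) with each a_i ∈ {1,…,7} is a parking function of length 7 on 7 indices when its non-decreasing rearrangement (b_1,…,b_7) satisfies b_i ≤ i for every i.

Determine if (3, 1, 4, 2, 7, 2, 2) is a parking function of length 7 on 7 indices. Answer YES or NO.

YES

Order a: b = (1, 2, 2, 2, 3, 4, 7).
  b_1=1 ≤ 1
  b_2=2 ≤ 2
  b_3=2 ≤ 3
  b_4=2 ≤ 4
  b_5=3 ≤ 5
  b_6=4 ≤ 6
  b_7=7 ≤ 7
All bounds hold ⇒ YES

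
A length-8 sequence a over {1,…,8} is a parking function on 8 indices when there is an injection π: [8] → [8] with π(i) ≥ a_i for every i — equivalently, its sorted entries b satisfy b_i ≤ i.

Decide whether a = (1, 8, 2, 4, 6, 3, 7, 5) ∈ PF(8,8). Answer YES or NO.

YES

Order a: b = (1, 2, 3, 4, 5, 6, 7, 8).
  b_1=1 ≤ 1
  b_2=2 ≤ 2
  b_3=3 ≤ 3
  b_4=4 ≤ 4
  b_5=5 ≤ 5
  b_6=6 ≤ 6
  b_7=7 ≤ 7
  b_8=8 ≤ 8
All bounds hold ⇒ YES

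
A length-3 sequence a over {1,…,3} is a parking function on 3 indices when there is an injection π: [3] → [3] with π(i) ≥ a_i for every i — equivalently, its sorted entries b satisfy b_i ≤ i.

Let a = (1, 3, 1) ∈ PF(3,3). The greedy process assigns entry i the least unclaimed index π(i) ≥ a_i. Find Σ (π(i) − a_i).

Σπ(i) = 1+…+3 = 6; Σa = 1+3+1 = 5; disp = 6−5 = 1.

1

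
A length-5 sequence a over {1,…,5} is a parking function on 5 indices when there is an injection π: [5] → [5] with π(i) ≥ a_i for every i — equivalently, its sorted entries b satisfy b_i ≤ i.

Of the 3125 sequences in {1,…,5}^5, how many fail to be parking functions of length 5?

1829

|PF(5,5)| = (5−5+1)·(5+1)^(5−1) = 1 · 1296 = 1296 (Konheim–Weiss)
One tuple (2,5,4,5,3) → sorted (2,3,4,5,5): b_1=2>1, not a PF.
5^5 − 1296 = 3125 − 1296 = 1829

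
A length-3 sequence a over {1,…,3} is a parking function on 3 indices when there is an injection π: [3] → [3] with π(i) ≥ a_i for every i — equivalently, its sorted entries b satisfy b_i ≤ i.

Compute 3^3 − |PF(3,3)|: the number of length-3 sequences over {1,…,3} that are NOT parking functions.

11

|PF| = (3−3+1)·(3+1)^(3−1) = 1×16 = 16 (Pollak)
E.g. (3,3,1) → sorted (1,3,3): b_2=3>2, not a PF.
So 27 − 16 = 11 fail.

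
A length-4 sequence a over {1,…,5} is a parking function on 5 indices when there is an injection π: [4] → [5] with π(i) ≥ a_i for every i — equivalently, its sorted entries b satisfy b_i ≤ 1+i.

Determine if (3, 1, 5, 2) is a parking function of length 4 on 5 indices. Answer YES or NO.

Rearranged: b = (1, 2, 3, 5).
  b_1=1 ≤ 2
  b_2=2 ≤ 3
  b_3=3 ≤ 4
  b_4=5 ≤ 5
All bounds hold ⇒ YES

YES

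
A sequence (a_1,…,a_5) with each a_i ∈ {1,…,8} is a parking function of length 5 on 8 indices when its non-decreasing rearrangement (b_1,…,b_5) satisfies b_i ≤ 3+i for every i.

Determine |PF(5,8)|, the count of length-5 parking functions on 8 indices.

Count = (8+1−5)·(8+1)^{5−1} = 4·6561 = 26244 [KW]
Check (2,7,2,7,2) → sorted (2,2,2,7,7): b_i ≤ 3+i ∀i, a PF.

26244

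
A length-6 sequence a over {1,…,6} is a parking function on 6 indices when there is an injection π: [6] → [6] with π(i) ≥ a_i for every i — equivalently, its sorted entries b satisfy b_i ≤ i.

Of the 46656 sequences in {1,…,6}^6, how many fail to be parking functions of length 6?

#PF = (7−6)·7^(6−1) = 1×16807 = 16807 (Pollak)
Example (5,2,6,6,5,5) → sorted (2,5,5,5,6,6): b_1=2>1, not a PF.
Total 46656; non-PF = 46656−16807 = 29849

29849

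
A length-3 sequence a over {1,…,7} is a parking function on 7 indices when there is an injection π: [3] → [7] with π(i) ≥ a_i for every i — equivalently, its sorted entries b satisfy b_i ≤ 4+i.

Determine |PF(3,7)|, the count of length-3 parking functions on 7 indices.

Count = (7+1−3)·(7+1)^{3−1} = 5 · 64 = 320 (Konheim–Weiss)
Example (3,2,4) → sorted (2,3,4): b_i ≤ 4+i ∀i, a PF.

320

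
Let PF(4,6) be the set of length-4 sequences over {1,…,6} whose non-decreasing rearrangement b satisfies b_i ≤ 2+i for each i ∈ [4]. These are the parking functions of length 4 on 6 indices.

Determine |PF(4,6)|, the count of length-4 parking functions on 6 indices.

|PF| = (6−4+1)·(6+1)^(4−1) = 3·343 = 1029 (Konheim–Weiss)
Example (6,4,3,4) → sorted (3,4,4,6): b_i ≤ 2+i ∀i, a PF.

1029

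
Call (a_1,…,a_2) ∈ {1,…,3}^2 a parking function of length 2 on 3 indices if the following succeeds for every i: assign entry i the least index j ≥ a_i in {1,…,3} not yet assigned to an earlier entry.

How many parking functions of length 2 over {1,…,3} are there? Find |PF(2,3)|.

Count = (3−2+1)·(3+1)^(2−1) = 2×4 = 8 (Konheim–Weiss)
One tuple (1,2) → sorted (1,2): b_i ≤ 1+i ∀i, a PF.

8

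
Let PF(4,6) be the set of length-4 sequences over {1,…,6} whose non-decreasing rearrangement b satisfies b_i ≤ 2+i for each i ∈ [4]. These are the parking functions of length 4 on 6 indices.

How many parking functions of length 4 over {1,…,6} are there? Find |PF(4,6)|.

1029

|PF(4,6)| = 3·7^3 = 3·343 = 1029
Check (2,5,6,2) → sorted (2,2,5,6): b_i ≤ 2+i ∀i, a PF.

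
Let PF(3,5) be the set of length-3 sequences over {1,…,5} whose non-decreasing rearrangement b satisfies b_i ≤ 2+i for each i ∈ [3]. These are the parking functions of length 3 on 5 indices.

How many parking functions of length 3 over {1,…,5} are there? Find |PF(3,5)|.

108

Count = (6−3)·6^(3−1) = 3·36 = 108 [KW]
E.g. (3,3,3) → sorted (3,3,3): b_i ≤ 2+i ∀i, a PF.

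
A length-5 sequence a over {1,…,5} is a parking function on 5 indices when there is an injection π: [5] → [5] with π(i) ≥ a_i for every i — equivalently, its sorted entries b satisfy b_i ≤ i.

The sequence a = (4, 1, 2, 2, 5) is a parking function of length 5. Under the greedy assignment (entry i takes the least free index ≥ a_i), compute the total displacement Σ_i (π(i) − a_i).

1

Σπ(i) = 1+…+5 = 15; Σa = 4+1+2+2+5 = 14; disp = 15−14 = 1.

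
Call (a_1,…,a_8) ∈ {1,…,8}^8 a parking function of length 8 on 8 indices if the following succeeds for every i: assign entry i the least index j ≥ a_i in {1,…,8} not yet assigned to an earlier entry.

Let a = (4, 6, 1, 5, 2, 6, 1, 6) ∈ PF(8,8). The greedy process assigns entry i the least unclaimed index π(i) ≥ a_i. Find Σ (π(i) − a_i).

Σπ(i) = 1+…+8 = 36; Σa = 4+6+1+5+2+6+1+6 = 31; disp = 36−31 = 5.

5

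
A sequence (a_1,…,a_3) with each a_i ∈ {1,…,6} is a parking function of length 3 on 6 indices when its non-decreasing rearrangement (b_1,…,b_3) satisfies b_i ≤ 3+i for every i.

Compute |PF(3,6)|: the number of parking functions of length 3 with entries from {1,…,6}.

Count = (7−3)·7^(3−1) = 4 · 49 = 196 [KW]
Example (5,6,2) → sorted (2,5,6): b_i ≤ 3+i ∀i, a PF.

196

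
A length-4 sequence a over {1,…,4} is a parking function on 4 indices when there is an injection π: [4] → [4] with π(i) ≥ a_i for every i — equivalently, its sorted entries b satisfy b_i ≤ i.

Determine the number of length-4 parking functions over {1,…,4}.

#PF = (5−4)·5^(4−1) = 1·125 = 125
Example (2,1,2,2) → sorted (1,2,2,2): b_i ≤ i ∀i, a PF.

125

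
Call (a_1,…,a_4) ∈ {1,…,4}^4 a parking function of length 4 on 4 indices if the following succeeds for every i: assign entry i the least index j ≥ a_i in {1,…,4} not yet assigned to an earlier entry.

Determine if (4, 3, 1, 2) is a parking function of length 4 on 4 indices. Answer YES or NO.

Sorted: b = (1, 2, 3, 4).
  b_1=1 ≤ 1
  b_2=2 ≤ 2
  b_3=3 ≤ 3
  b_4=4 ≤ 4
All bounds hold ⇒ YES

YES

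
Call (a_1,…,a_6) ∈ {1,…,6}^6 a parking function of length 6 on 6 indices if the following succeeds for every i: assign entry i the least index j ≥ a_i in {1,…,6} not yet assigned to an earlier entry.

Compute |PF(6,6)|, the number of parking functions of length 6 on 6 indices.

|PF(6,6)| = (6−6+1)·(6+1)^(6−1) = 1 · 16807 = 16807 [KW]
One tuple (3,4,3,1,3,2) → sorted (1,2,3,3,3,4): b_i ≤ i ∀i, a PF.

16807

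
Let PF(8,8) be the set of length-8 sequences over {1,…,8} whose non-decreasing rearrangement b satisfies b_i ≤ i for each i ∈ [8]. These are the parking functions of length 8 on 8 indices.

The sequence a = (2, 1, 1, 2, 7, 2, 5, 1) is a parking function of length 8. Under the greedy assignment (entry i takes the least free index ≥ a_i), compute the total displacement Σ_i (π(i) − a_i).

Σπ = 8·9/2 = 36 (π permutes [8]); Σa = 2+1+1+2+7+2+5+1 = 21; disp = 36−21 = 15.

15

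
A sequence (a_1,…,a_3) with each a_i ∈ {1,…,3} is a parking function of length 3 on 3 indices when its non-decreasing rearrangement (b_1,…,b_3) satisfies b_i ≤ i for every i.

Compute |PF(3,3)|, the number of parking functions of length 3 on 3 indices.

16

Count = (3−3+1)·(3+1)^(3−1) = 1×16 = 16 [KW]
One tuple (3,2,1) → sorted (1,2,3): b_i ≤ i ∀i, a PF.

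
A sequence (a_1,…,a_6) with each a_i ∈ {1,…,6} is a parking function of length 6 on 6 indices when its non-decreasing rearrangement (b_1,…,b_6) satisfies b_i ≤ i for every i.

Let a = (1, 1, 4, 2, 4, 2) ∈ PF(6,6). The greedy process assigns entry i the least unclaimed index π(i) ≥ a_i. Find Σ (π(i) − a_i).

Σπ = 6·7/2 = 21 (π permutes [6]); Σa = 1+1+4+2+4+2 = 14; disp = 21−14 = 7.

7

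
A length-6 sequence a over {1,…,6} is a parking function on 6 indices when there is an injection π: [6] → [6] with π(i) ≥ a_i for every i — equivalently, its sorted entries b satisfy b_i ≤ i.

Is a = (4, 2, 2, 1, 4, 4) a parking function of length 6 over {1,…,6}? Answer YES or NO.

Sorted: b = (1, 2, 2, 4, 4, 4).
  b_1=1 ≤ 1
  b_2=2 ≤ 2
  b_3=2 ≤ 3
  b_4=4 ≤ 4
  b_5=4 ≤ 5
  b_6=4 ≤ 6
All bounds hold ⇒ YES

YES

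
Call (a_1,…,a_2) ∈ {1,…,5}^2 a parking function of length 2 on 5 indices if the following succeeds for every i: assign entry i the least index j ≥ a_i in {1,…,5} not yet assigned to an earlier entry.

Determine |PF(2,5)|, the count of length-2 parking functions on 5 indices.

24

#PF = 4·6^1 = 4×6 = 24 [KW]
Check (5,4) → sorted (4,5): b_i ≤ 3+i ∀i, a PF.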